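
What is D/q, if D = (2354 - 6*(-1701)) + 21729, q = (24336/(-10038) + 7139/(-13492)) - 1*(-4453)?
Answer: 773975285524/100446965449 ≈ 7.7053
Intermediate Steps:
q = 100446965449/22572116 (q = (24336*(-1/10038) + 7139*(-1/13492)) + 4453 = (-4056/1673 - 7139/13492) + 4453 = -66667099/22572116 + 4453 = 100446965449/22572116 ≈ 4450.0)
D = 34289 (D = (2354 + 10206) + 21729 = 12560 + 21729 = 34289)
D/q = 34289/(100446965449/22572116) = 34289*(22572116/100446965449) = 773975285524/100446965449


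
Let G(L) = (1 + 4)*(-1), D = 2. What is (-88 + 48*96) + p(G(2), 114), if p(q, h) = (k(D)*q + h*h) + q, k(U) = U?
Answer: 17501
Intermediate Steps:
G(L) = -5 (G(L) = 5*(-1) = -5)
p(q, h) = h**2 + 3*q (p(q, h) = (2*q + h*h) + q = (2*q + h**2) + q = (h**2 + 2*q) + q = h**2 + 3*q)
(-88 + 48*96) + p(G(2), 114) = (-88 + 48*96) + (114**2 + 3*(-5)) = (-88 + 4608) + (12996 - 15) = 4520 + 12981 = 17501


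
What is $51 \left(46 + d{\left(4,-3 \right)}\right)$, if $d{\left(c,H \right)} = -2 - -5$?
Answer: $2499$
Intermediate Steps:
$d{\left(c,H \right)} = 3$ ($d{\left(c,H \right)} = -2 + 5 = 3$)
$51 \left(46 + d{\left(4,-3 \right)}\right) = 51 \left(46 + 3\right) = 51 \cdot 49 = 2499$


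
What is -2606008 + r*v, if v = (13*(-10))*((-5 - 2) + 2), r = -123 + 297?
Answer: -2492908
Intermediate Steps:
r = 174
v = 650 (v = -130*(-7 + 2) = -130*(-5) = 650)
-2606008 + r*v = -2606008 + 174*650 = -2606008 + 113100 = -2492908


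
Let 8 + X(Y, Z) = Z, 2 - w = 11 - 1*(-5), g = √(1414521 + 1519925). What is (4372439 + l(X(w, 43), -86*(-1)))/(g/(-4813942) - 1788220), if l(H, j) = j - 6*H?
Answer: -90594973415355385307882600/37052166497795059850181577 + 10524035407865*√2934446/37052166497795059850181577 ≈ -2.4451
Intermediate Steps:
g = √2934446 ≈ 1713.0
w = -14 (w = 2 - (11 - 1*(-5)) = 2 - (11 + 5) = 2 - 1*16 = 2 - 16 = -14)
X(Y, Z) = -8 + Z
(4372439 + l(X(w, 43), -86*(-1)))/(g/(-4813942) - 1788220) = (4372439 + (-86*(-1) - 6*(-8 + 43)))/(√2934446/(-4813942) - 1788220) = (4372439 + (86 - 6*35))/(√2934446*(-1/4813942) - 1788220) = (4372439 + (86 - 210))/(-√2934446/4813942 - 1788220) = (4372439 - 124)/(-1788220 - √2934446/4813942) = 4372315/(-1788220 - √2934446/4813942)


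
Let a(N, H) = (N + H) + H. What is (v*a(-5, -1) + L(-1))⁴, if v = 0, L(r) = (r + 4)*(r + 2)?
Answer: 81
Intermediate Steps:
a(N, H) = N + 2*H (a(N, H) = (H + N) + H = N + 2*H)
L(r) = (2 + r)*(4 + r) (L(r) = (4 + r)*(2 + r) = (2 + r)*(4 + r))
(v*a(-5, -1) + L(-1))⁴ = (0*(-5 + 2*(-1)) + (8 + (-1)² + 6*(-1)))⁴ = (0*(-5 - 2) + (8 + 1 - 6))⁴ = (0*(-7) + 3)⁴ = (0 + 3)⁴ = 3⁴ = 81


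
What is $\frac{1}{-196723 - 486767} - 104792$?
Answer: $- \frac{71624284081}{683490} \approx -1.0479 \cdot 10^{5}$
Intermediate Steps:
$\frac{1}{-196723 - 486767} - 104792 = \frac{1}{-683490} - 104792 = - \frac{1}{683490} - 104792 = - \frac{71624284081}{683490}$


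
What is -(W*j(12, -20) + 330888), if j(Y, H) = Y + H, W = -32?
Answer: -331144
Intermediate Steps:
j(Y, H) = H + Y
-(W*j(12, -20) + 330888) = -(-32*(-20 + 12) + 330888) = -(-32*(-8) + 330888) = -(256 + 330888) = -1*331144 = -331144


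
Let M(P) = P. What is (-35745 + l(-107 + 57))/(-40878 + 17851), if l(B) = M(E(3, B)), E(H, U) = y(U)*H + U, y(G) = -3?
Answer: 35804/23027 ≈ 1.5549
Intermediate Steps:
E(H, U) = U - 3*H (E(H, U) = -3*H + U = U - 3*H)
l(B) = -9 + B (l(B) = B - 3*3 = B - 9 = -9 + B)
(-35745 + l(-107 + 57))/(-40878 + 17851) = (-35745 + (-9 + (-107 + 57)))/(-40878 + 17851) = (-35745 + (-9 - 50))/(-23027) = (-35745 - 59)*(-1/23027) = -35804*(-1/23027) = 35804/23027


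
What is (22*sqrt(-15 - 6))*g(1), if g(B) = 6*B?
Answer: 132*I*sqrt(21) ≈ 604.9*I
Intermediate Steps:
(22*sqrt(-15 - 6))*g(1) = (22*sqrt(-15 - 6))*(6*1) = (22*sqrt(-21))*6 = (22*(I*sqrt(21)))*6 = (22*I*sqrt(21))*6 = 132*I*sqrt(21)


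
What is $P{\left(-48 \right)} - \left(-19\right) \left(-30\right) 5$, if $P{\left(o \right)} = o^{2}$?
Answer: $-546$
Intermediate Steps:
$P{\left(-48 \right)} - \left(-19\right) \left(-30\right) 5 = \left(-48\right)^{2} - \left(-19\right) \left(-30\right) 5 = 2304 - 570 \cdot 5 = 2304 - 2850 = -546$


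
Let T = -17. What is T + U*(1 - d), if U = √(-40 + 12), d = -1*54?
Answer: -17 + 110*I*√7 ≈ -17.0 + 291.03*I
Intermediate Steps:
d = -54
U = 2*I*√7 (U = √(-28) = 2*I*√7 ≈ 5.2915*I)
T + U*(1 - d) = -17 + (2*I*√7)*(1 - 1*(-54)) = -17 + (2*I*√7)*(1 + 54) = -17 + (2*I*√7)*55 = -17 + 110*I*√7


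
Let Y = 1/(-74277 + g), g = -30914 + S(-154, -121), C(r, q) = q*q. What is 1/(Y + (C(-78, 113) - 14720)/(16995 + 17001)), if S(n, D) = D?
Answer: -298348896/17124809 ≈ -17.422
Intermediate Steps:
C(r, q) = q**2
g = -31035 (g = -30914 - 121 = -31035)
Y = -1/105312 (Y = 1/(-74277 - 31035) = 1/(-105312) = -1/105312 ≈ -9.4956e-6)
1/(Y + (C(-78, 113) - 14720)/(16995 + 17001)) = 1/(-1/105312 + (113**2 - 14720)/(16995 + 17001)) = 1/(-1/105312 + (12769 - 14720)/33996) = 1/(-1/105312 - 1951*1/33996) = 1/(-1/105312 - 1951/33996) = 1/(-17124809/298348896) = -298348896/17124809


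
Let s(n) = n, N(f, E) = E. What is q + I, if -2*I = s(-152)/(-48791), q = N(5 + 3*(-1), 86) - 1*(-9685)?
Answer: 476736785/48791 ≈ 9771.0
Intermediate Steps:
q = 9771 (q = 86 - 1*(-9685) = 86 + 9685 = 9771)
I = -76/48791 (I = -(-76)/(-48791) = -(-76)*(-1)/48791 = -½*152/48791 = -76/48791 ≈ -0.0015577)
q + I = 9771 - 76/48791 = 476736785/48791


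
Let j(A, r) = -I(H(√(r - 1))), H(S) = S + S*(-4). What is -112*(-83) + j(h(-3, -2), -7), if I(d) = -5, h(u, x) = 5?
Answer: 9301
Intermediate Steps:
H(S) = -3*S (H(S) = S - 4*S = -3*S)
j(A, r) = 5 (j(A, r) = -1*(-5) = 5)
-112*(-83) + j(h(-3, -2), -7) = -112*(-83) + 5 = 9296 + 5 = 9301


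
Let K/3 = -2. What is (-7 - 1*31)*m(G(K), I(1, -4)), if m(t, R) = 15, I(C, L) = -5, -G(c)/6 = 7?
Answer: -570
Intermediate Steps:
K = -6 (K = 3*(-2) = -6)
G(c) = -42 (G(c) = -6*7 = -42)
(-7 - 1*31)*m(G(K), I(1, -4)) = (-7 - 1*31)*15 = (-7 - 31)*15 = -38*15 = -570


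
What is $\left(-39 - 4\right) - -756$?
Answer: $713$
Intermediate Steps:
$\left(-39 - 4\right) - -756 = \left(-39 - 4\right) + 756 = -43 + 756 = 713$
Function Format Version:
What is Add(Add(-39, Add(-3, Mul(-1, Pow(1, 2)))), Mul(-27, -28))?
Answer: 713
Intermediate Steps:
Add(Add(-39, Add(-3, Mul(-1, Pow(1, 2)))), Mul(-27, -28)) = Add(Add(-39, Add(-3, Mul(-1, 1))), 756) = Add(Add(-39, Add(-3, -1)), 756) = Add(Add(-39, -4), 756) = Add(-43, 756) = 713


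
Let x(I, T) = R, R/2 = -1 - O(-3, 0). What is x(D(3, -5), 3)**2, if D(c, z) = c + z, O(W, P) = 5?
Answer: 144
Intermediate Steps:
R = -12 (R = 2*(-1 - 1*5) = 2*(-1 - 5) = 2*(-6) = -12)
x(I, T) = -12
x(D(3, -5), 3)**2 = (-12)**2 = 144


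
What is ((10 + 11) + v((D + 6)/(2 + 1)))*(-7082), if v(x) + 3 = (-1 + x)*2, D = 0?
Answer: -141640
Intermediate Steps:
v(x) = -5 + 2*x (v(x) = -3 + (-1 + x)*2 = -3 + (-2 + 2*x) = -5 + 2*x)
((10 + 11) + v((D + 6)/(2 + 1)))*(-7082) = ((10 + 11) + (-5 + 2*((0 + 6)/(2 + 1))))*(-7082) = (21 + (-5 + 2*(6/3)))*(-7082) = (21 + (-5 + 2*(6*(⅓))))*(-7082) = (21 + (-5 + 2*2))*(-7082) = (21 + (-5 + 4))*(-7082) = (21 - 1)*(-7082) = 20*(-7082) = -141640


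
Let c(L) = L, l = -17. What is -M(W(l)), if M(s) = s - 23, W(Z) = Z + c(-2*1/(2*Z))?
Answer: 679/17 ≈ 39.941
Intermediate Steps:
W(Z) = Z - 1/Z (W(Z) = Z - 2*1/(2*Z) = Z - 1/Z)
M(s) = -23 + s
-M(W(l)) = -(-23 + (-17 - 1/(-17))) = -(-23 + (-17 - 1*(-1/17))) = -(-23 + (-17 + 1/17)) = -(-23 - 288/17) = -1*(-679/17) = 679/17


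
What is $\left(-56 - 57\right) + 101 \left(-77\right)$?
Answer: $-7890$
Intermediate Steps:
$\left(-56 - 57\right) + 101 \left(-77\right) = \left(-56 - 57\right) - 7777 = -113 - 7777 = -7890$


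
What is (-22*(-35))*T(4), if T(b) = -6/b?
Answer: -1155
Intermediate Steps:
(-22*(-35))*T(4) = (-22*(-35))*(-6/4) = 770*(-6*¼) = 770*(-3/2) = -1155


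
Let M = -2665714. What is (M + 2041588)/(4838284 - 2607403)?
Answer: -208042/743627 ≈ -0.27977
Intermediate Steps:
(M + 2041588)/(4838284 - 2607403) = (-2665714 + 2041588)/(4838284 - 2607403) = -624126/2230881 = -624126*1/2230881 = -208042/743627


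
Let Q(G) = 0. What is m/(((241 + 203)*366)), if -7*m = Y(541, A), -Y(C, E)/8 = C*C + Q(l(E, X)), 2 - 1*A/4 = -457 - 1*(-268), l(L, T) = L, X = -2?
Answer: 292681/142191 ≈ 2.0584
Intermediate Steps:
A = 764 (A = 8 - 4*(-457 - 1*(-268)) = 8 - 4*(-457 + 268) = 8 - 4*(-189) = 8 + 756 = 764)
Y(C, E) = -8*C² (Y(C, E) = -8*(C*C + 0) = -8*(C² + 0) = -8*C²)
m = 2341448/7 (m = -(-8)*541²/7 = -(-8)*292681/7 = -⅐*(-2341448) = 2341448/7 ≈ 3.3449e+5)
m/(((241 + 203)*366)) = 2341448/(7*(((241 + 203)*366))) = 2341448/(7*((444*366))) = (2341448/7)/162504 = (2341448/7)*(1/162504) = 292681/142191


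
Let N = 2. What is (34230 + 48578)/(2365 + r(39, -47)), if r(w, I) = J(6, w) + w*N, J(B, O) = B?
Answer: 82808/2449 ≈ 33.813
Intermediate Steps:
r(w, I) = 6 + 2*w (r(w, I) = 6 + w*2 = 6 + 2*w)
(34230 + 48578)/(2365 + r(39, -47)) = (34230 + 48578)/(2365 + (6 + 2*39)) = 82808/(2365 + (6 + 78)) = 82808/(2365 + 84) = 82808/2449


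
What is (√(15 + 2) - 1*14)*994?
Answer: -13916 + 994*√17 ≈ -9817.6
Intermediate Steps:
(√(15 + 2) - 1*14)*994 = (√17 - 14)*994 = (-14 + √17)*994 = -13916 + 994*√17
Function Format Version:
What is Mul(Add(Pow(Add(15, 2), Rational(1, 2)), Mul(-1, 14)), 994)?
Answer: Add(-13916, Mul(994, Pow(17, Rational(1, 2)))) ≈ -9817.6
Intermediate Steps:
Mul(Add(Pow(Add(15, 2), Rational(1, 2)), Mul(-1, 14)), 994) = Mul(Add(Pow(17, Rational(1, 2)), -14), 994) = Mul(Add(-14, Pow(17, Rational(1, 2))), 994) = Add(-13916, Mul(994, Pow(17, Rational(1, 2))))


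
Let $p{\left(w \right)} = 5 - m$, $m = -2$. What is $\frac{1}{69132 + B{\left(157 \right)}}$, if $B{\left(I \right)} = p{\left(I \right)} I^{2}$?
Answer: $\frac{1}{241675} \approx 4.1378 \cdot 10^{-6}$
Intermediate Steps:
$p{\left(w \right)} = 7$ ($p{\left(w \right)} = 5 - -2 = 5 + 2 = 7$)
$B{\left(I \right)} = 7 I^{2}$
$\frac{1}{69132 + B{\left(157 \right)}} = \frac{1}{69132 + 7 \cdot 157^{2}} = \frac{1}{69132 + 7 \cdot 24649} = \frac{1}{69132 + 172543} = \frac{1}{241675}$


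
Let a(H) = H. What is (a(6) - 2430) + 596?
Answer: -1828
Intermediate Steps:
(a(6) - 2430) + 596 = (6 - 2430) + 596 = -2424 + 596 = -1828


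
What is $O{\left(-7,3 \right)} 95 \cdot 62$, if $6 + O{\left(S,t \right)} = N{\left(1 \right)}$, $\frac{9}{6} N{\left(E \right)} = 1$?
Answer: $- \frac{94240}{3} \approx -31413.0$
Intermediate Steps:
$N{\left(E \right)} = \frac{2}{3}$ ($N{\left(E \right)} = \frac{2}{3} \cdot 1 = \frac{2}{3}$)
$O{\left(S,t \right)} = - \frac{16}{3}$ ($O{\left(S,t \right)} = -6 + \frac{2}{3} = - \frac{16}{3}$)
$O{\left(-7,3 \right)} 95 \cdot 62 = \left(- \frac{16}{3}\right) 95 \cdot 62 = \left(- \frac{1520}{3}\right) 62 = - \frac{94240}{3}$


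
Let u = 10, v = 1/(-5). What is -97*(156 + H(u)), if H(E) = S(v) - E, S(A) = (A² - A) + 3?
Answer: -361907/25 ≈ -14476.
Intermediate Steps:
v = -⅕ ≈ -0.20000
S(A) = 3 + A² - A
H(E) = 81/25 - E (H(E) = (3 + (-⅕)² - 1*(-⅕)) - E = (3 + 1/25 + ⅕) - E = 81/25 - E)
-97*(156 + H(u)) = -97*(156 + (81/25 - 1*10)) = -97*(156 + (81/25 - 10)) = -97*(156 - 169/25) = -97*3731/25 = -361907/25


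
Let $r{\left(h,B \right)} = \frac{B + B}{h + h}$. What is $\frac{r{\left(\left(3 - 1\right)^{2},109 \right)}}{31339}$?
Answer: $\frac{109}{125356} \approx 0.00086952$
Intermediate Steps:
$r{\left(h,B \right)} = \frac{B}{h}$ ($r{\left(h,B \right)} = \frac{2 B}{2 h} = 2 B \frac{1}{2 h} = \frac{B}{h}$)
$\frac{r{\left(\left(3 - 1\right)^{2},109 \right)}}{31339} = \frac{109 \frac{1}{\left(3 - 1\right)^{2}}}{31339} = \frac{109}{2^{2}} \cdot \frac{1}{31339} = \frac{109}{4} \cdot \frac{1}{31339} = \frac{109}{125356}$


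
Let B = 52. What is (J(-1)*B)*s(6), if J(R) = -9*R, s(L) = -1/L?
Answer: -78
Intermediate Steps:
(J(-1)*B)*s(6) = (-9*(-1)*52)*(-1/6) = (9*52)*(-1*⅙) = 468*(-⅙) = -78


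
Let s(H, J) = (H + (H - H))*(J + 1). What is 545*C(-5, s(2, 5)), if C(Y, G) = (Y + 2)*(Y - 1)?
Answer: 9810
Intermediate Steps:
s(H, J) = H*(1 + J) (s(H, J) = (H + 0)*(1 + J) = H*(1 + J))
C(Y, G) = (-1 + Y)*(2 + Y) (C(Y, G) = (2 + Y)*(-1 + Y) = (-1 + Y)*(2 + Y))
545*C(-5, s(2, 5)) = 545*(-2 - 5 + (-5)²) = 545*(-2 - 5 + 25) = 545*18 = 9810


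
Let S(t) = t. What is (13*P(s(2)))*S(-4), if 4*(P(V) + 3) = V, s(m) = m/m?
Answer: 143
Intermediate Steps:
s(m) = 1
P(V) = -3 + V/4
(13*P(s(2)))*S(-4) = (13*(-3 + (¼)*1))*(-4) = (13*(-3 + ¼))*(-4) = (13*(-11/4))*(-4) = -143/4*(-4) = 143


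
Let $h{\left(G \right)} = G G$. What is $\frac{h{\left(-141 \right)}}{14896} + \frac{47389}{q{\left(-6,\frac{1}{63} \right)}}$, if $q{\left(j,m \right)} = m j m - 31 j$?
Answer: $\frac{234701648667}{916387024} \approx 256.12$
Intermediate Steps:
$q{\left(j,m \right)} = - 31 j + j m^{2}$ ($q{\left(j,m \right)} = j m m - 31 j = j m^{2} - 31 j = - 31 j + j m^{2}$)
$h{\left(G \right)} = G^{2}$
$\frac{h{\left(-141 \right)}}{14896} + \frac{47389}{q{\left(-6,\frac{1}{63} \right)}} = \frac{\left(-141\right)^{2}}{14896} + \frac{47389}{\left(-6\right) \left(-31 + \left(\frac{1}{63}\right)^{2}\right)} = 19881 \cdot \frac{1}{14896} + \frac{47389}{\left(-6\right) \left(-31 + \left(\frac{1}{63}\right)^{2}\right)} = \frac{19881}{14896} + \frac{47389}{\left(-6\right) \left(-31 + \frac{1}{3969}\right)} = \frac{19881}{14896} + \frac{47389}{\left(-6\right) \left(- \frac{123038}{3969}\right)} = \frac{19881}{14896} + \frac{47389}{\frac{246076}{1323}} = \frac{19881}{14896} + 47389 \cdot \frac{1323}{246076} = \frac{19881}{14896} + \frac{62695647}{246076} = \frac{234701648667}{916387024}$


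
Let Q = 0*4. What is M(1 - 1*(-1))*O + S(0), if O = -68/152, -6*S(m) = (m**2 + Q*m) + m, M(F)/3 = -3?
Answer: 153/38 ≈ 4.0263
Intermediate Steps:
M(F) = -9 (M(F) = 3*(-3) = -9)
Q = 0
S(m) = -m/6 - m**2/6 (S(m) = -((m**2 + 0*m) + m)/6 = -((m**2 + 0) + m)/6 = -(m**2 + m)/6 = -(m + m**2)/6 = -m/6 - m**2/6)
O = -17/38 (O = -68*1/152 = -17/38 ≈ -0.44737)
M(1 - 1*(-1))*O + S(0) = -9*(-17/38) - 1/6*0*(1 + 0) = 153/38 - 1/6*0*1 = 153/38 + 0 = 153/38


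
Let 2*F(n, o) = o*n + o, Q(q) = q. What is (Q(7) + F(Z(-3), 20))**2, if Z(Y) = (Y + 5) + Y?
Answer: 49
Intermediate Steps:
Z(Y) = 5 + 2*Y (Z(Y) = (5 + Y) + Y = 5 + 2*Y)
F(n, o) = o/2 + n*o/2 (F(n, o) = (o*n + o)/2 = (n*o + o)/2 = (o + n*o)/2 = o/2 + n*o/2)
(Q(7) + F(Z(-3), 20))**2 = (7 + (1/2)*20*(1 + (5 + 2*(-3))))**2 = (7 + (1/2)*20*(1 + (5 - 6)))**2 = (7 + (1/2)*20*(1 - 1))**2 = (7 + (1/2)*20*0)**2 = (7 + 0)**2 = 7**2 = 49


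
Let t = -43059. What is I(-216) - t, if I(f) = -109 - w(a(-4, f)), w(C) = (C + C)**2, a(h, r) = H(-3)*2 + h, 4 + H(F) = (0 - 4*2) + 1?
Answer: 40246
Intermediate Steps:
H(F) = -11 (H(F) = -4 + ((0 - 4*2) + 1) = -4 + ((0 - 8) + 1) = -4 + (-8 + 1) = -4 - 7 = -11)
a(h, r) = -22 + h (a(h, r) = -11*2 + h = -22 + h)
w(C) = 4*C**2 (w(C) = (2*C)**2 = 4*C**2)
I(f) = -2813 (I(f) = -109 - 4*(-22 - 4)**2 = -109 - 4*(-26)**2 = -109 - 4*676 = -109 - 1*2704 = -109 - 2704 = -2813)
I(-216) - t = -2813 - 1*(-43059) = -2813 + 43059 = 40246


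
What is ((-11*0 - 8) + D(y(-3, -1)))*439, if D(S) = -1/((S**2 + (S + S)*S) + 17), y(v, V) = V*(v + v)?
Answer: -439439/125 ≈ -3515.5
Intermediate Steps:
y(v, V) = 2*V*v (y(v, V) = V*(2*v) = 2*V*v)
D(S) = -1/(17 + 3*S**2) (D(S) = -1/((S**2 + (2*S)*S) + 17) = -1/((S**2 + 2*S**2) + 17) = -1/(3*S**2 + 17) = -1/(17 + 3*S**2))
((-11*0 - 8) + D(y(-3, -1)))*439 = ((-11*0 - 8) - 1/(17 + 3*(2*(-1)*(-3))**2))*439 = ((0 - 8) - 1/(17 + 3*6**2))*439 = (-8 - 1/(17 + 3*36))*439 = (-8 - 1/(17 + 108))*439 = (-8 - 1/125)*439 = -1001/125*439 = -439439/125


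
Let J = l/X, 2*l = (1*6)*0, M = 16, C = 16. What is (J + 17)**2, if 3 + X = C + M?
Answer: 289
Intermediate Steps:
l = 0 (l = ((1*6)*0)/2 = (6*0)/2 = (1/2)*0 = 0)
X = 29 (X = -3 + (16 + 16) = -3 + 32 = 29)
J = 0 (J = 0/29 = 0*(1/29) = 0)
(J + 17)**2 = (0 + 17)**2 = 17**2 = 289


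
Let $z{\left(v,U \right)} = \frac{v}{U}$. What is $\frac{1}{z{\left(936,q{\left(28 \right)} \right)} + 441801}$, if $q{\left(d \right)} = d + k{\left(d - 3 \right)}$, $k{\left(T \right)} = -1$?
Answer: $\frac{3}{1325507} \approx 2.2633 \cdot 10^{-6}$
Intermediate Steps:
$q{\left(d \right)} = -1 + d$ ($q{\left(d \right)} = d - 1 = -1 + d$)
$\frac{1}{z{\left(936,q{\left(28 \right)} \right)} + 441801} = \frac{1}{\frac{936}{-1 + 28} + 441801} = \frac{1}{\frac{936}{27} + 441801} = \frac{1}{936 \cdot \frac{1}{27} + 441801} = \frac{1}{\frac{104}{3} + 441801} = \frac{1}{\frac{1325507}{3}} = \frac{3}{1325507}$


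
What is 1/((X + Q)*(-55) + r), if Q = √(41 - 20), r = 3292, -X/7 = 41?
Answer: 6359/121289468 + 55*√21/363868404 ≈ 5.3121e-5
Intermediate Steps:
X = -287 (X = -7*41 = -287)
Q = √21 ≈ 4.5826
1/((X + Q)*(-55) + r) = 1/((-287 + √21)*(-55) + 3292) = 1/((15785 - 55*√21) + 3292) = 1/(19077 - 55*√21)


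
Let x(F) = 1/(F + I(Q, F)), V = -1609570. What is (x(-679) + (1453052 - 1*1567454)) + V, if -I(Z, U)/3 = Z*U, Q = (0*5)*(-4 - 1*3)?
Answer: -1170576989/679 ≈ -1.7240e+6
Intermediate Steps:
Q = 0 (Q = 0*(-4 - 3) = 0*(-7) = 0)
I(Z, U) = -3*U*Z (I(Z, U) = -3*Z*U = -3*U*Z)
x(F) = 1/F (x(F) = 1/(F - 3*F*0) = 1/(F + 0) = 1/F)
(x(-679) + (1453052 - 1*1567454)) + V = (1/(-679) + (1453052 - 1*1567454)) - 1609570 = (-1/679 + (1453052 - 1567454)) - 1609570 = (-1/679 - 114402) - 1609570 = -77678959/679 - 1609570 = -1170576989/679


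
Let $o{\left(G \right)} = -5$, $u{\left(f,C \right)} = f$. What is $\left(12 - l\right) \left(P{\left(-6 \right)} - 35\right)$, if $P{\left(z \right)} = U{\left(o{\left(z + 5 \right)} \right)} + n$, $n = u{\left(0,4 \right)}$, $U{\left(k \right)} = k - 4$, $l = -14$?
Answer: $-1144$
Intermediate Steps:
$U{\left(k \right)} = -4 + k$ ($U{\left(k \right)} = k - 4 = -4 + k$)
$n = 0$
$P{\left(z \right)} = -9$ ($P{\left(z \right)} = \left(-4 - 5\right) + 0 = -9 + 0 = -9$)
$\left(12 - l\right) \left(P{\left(-6 \right)} - 35\right) = \left(12 - -14\right) \left(-9 - 35\right) = \left(12 + 14\right) \left(-44\right) = 26 \left(-44\right) = -1144$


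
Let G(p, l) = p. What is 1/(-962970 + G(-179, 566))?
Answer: -1/963149 ≈ -1.0383e-6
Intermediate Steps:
1/(-962970 + G(-179, 566)) = 1/(-962970 - 179) = 1/(-963149) = -1/963149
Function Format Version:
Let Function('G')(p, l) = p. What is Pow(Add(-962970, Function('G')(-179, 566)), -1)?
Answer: Rational(-1, 963149) ≈ -1.0383e-6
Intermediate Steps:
Pow(Add(-962970, Function('G')(-179, 566)), -1) = Pow(Add(-962970, -179), -1) = Pow(-963149, -1) = Rational(-1, 963149)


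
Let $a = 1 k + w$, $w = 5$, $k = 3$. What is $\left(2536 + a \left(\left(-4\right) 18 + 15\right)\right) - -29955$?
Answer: $32035$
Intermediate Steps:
$a = 8$ ($a = 1 \cdot 3 + 5 = 3 + 5 = 8$)
$\left(2536 + a \left(\left(-4\right) 18 + 15\right)\right) - -29955 = \left(2536 + 8 \left(\left(-4\right) 18 + 15\right)\right) - -29955 = \left(2536 + 8 \left(-72 + 15\right)\right) + 29955 = \left(2536 + 8 \left(-57\right)\right) + 29955 = \left(2536 - 456\right) + 29955 = 2080 + 29955 = 32035$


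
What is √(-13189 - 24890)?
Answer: 3*I*√4231 ≈ 195.14*I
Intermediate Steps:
√(-13189 - 24890) = √(-38079) = 3*I*√4231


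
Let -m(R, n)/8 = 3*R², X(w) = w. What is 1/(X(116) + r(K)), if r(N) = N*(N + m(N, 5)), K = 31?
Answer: -1/713907 ≈ -1.4007e-6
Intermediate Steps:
m(R, n) = -24*R²
r(N) = N*(N - 24*N²)
1/(X(116) + r(K)) = 1/(116 + 31²*(1 - 24*31)) = 1/(116 + 961*(1 - 744)) = 1/(116 + 961*(-743)) = 1/(116 - 714023) = 1/(-713907) = -1/713907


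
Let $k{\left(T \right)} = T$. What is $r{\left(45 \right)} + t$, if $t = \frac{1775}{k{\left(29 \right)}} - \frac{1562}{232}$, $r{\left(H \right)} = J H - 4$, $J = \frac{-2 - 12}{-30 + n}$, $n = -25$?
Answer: $\frac{79021}{1276} \approx 61.929$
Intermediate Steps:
$J = \frac{14}{55}$ ($J = \frac{-2 - 12}{-30 - 25} = - \frac{14}{-55} = \left(-14\right) \left(- \frac{1}{55}\right) = \frac{14}{55} \approx 0.25455$)
$r{\left(H \right)} = -4 + \frac{14 H}{55}$ ($r{\left(H \right)} = \frac{14 H}{55} - 4 = -4 + \frac{14 H}{55}$)
$t = \frac{6319}{116}$ ($t = \frac{1775}{29} - \frac{1562}{232} = 1775 \cdot \frac{1}{29} - \frac{781}{116} = \frac{1775}{29} - \frac{781}{116} = \frac{6319}{116} \approx 54.474$)
$r{\left(45 \right)} + t = \left(-4 + \frac{14}{55} \cdot 45\right) + \frac{6319}{116} = \left(-4 + \frac{126}{11}\right) + \frac{6319}{116} = \frac{82}{11} + \frac{6319}{116} = \frac{79021}{1276}$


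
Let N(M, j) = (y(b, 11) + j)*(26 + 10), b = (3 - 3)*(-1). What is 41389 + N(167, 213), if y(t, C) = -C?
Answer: 48661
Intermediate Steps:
b = 0 (b = 0*(-1) = 0)
N(M, j) = -396 + 36*j (N(M, j) = (-1*11 + j)*(26 + 10) = (-11 + j)*36 = -396 + 36*j)
41389 + N(167, 213) = 41389 + (-396 + 36*213) = 41389 + (-396 + 7668) = 41389 + 7272 = 48661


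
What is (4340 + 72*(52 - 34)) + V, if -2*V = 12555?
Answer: -1283/2 ≈ -641.50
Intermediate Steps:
V = -12555/2 (V = -½*12555 = -12555/2 ≈ -6277.5)
(4340 + 72*(52 - 34)) + V = (4340 + 72*(52 - 34)) - 12555/2 = (4340 + 72*18) - 12555/2 = (4340 + 1296) - 12555/2 = 5636 - 12555/2 = -1283/2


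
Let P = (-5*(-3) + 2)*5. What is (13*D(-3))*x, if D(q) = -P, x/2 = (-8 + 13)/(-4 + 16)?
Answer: -5525/6 ≈ -920.83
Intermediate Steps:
x = 5/6 (x = 2*((-8 + 13)/(-4 + 16)) = 2*(5/12) = 5/6 ≈ 0.83333)
P = 85 (P = (15 + 2)*5 = 17*5 = 85)
D(q) = -85 (D(q) = -1*85 = -85)
(13*D(-3))*x = (13*(-85))*(5/6) = -1105*5/6 = -5525/6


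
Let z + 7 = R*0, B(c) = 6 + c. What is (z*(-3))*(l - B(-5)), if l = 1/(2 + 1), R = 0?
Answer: -14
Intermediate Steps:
z = -7 (z = -7 + 0*0 = -7 + 0 = -7)
l = 1/3 ≈ 0.33333
(z*(-3))*(l - B(-5)) = (-7*(-3))*(1/3 - (6 - 5)) = 21*(1/3 - 1*1) = 21*(1/3 - 1) = 21*(-2/3) = -14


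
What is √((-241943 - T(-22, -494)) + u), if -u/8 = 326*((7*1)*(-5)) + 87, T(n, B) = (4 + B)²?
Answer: I*√391459 ≈ 625.67*I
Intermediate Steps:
u = 90584 (u = -8*(326*((7*1)*(-5)) + 87) = -8*(326*(7*(-5)) + 87) = -8*(326*(-35) + 87) = -8*(-11410 + 87) = -8*(-11323) = 90584)
√((-241943 - T(-22, -494)) + u) = √((-241943 - (4 - 494)²) + 90584) = √((-241943 - 1*(-490)²) + 90584) = √((-241943 - 1*240100) + 90584) = √((-241943 - 240100) + 90584) = √(-482043 + 90584) = √(-391459) = I*√391459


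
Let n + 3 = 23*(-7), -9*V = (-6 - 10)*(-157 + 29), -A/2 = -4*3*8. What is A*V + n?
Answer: -131564/3 ≈ -43855.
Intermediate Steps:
A = 192 (A = -2*(-4*3)*8 = -(-24)*8 = -2*(-96) = 192)
V = -2048/9 (V = -(-6 - 10)*(-157 + 29)/9 = -(-16)*(-128)/9 = -⅑*2048 = -2048/9 ≈ -227.56)
n = -164 (n = -3 + 23*(-7) = -3 - 161 = -164)
A*V + n = 192*(-2048/9) - 164 = -131072/3 - 164 = -131564/3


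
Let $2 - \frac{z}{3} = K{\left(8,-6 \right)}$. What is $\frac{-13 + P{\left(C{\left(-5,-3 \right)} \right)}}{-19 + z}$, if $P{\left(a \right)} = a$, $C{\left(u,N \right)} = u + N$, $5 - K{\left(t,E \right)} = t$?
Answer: $\frac{21}{4} \approx 5.25$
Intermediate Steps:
$K{\left(t,E \right)} = 5 - t$
$z = 15$ ($z = 6 - 3 \left(5 - 8\right) = 6 - -9 = 6 + 9 = 15$)
$C{\left(u,N \right)} = N + u$
$\frac{-13 + P{\left(C{\left(-5,-3 \right)} \right)}}{-19 + z} = \frac{-13 - 8}{-19 + 15} = \frac{-13 - 8}{-4} = \left(-21\right) \left(- \frac{1}{4}\right) = \frac{21}{4}$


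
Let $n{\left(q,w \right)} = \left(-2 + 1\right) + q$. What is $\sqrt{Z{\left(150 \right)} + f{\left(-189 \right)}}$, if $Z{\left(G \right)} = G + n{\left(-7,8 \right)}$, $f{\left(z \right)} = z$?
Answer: $i \sqrt{47} \approx 6.8557 i$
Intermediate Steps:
$n{\left(q,w \right)} = -1 + q$
$Z{\left(G \right)} = -8 + G$ ($Z{\left(G \right)} = G - 8 = -8 + G$)
$\sqrt{Z{\left(150 \right)} + f{\left(-189 \right)}} = \sqrt{\left(-8 + 150\right) - 189} = \sqrt{142 - 189} = \sqrt{-47} = i \sqrt{47}$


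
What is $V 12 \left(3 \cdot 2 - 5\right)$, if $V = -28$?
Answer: $-336$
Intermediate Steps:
$V 12 \left(3 \cdot 2 - 5\right) = \left(-28\right) 12 \left(3 \cdot 2 - 5\right) = - 336 \left(6 - 5\right) = \left(-336\right) 1 = -336$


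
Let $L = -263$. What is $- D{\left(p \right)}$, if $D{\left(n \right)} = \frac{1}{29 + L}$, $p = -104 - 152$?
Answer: $\frac{1}{234} \approx 0.0042735$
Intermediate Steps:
$p = -256$ ($p = -104 - 152 = -256$)
$D{\left(n \right)} = - \frac{1}{234}$ ($D{\left(n \right)} = \frac{1}{29 - 263} = \frac{1}{-234} = - \frac{1}{234}$)
$- D{\left(p \right)} = \left(-1\right) \left(- \frac{1}{234}\right) = \frac{1}{234}$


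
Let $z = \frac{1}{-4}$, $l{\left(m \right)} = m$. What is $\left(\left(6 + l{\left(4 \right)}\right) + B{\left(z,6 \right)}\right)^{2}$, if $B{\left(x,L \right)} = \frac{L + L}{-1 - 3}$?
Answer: $49$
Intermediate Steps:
$z = - \frac{1}{4} \approx -0.25$
$B{\left(x,L \right)} = - \frac{L}{2}$ ($B{\left(x,L \right)} = \frac{2 L}{-4} = 2 L \left(- \frac{1}{4}\right) = - \frac{L}{2}$)
$\left(\left(6 + l{\left(4 \right)}\right) + B{\left(z,6 \right)}\right)^{2} = \left(\left(6 + 4\right) - 3\right)^{2} = \left(10 - 3\right)^{2} = 7^{2} = 49$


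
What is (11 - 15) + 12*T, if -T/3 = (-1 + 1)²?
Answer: -4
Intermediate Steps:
T = 0 (T = -3*(-1 + 1)² = -3*0² = -3*0 = 0)
(11 - 15) + 12*T = (11 - 15) + 12*0 = -4 + 0 = -4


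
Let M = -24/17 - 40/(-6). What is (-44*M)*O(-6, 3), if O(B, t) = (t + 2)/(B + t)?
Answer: 58960/153 ≈ 385.36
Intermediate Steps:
M = 268/51 (M = -24*1/17 - 40*(-⅙) = -24/17 + 20/3 = 268/51 ≈ 5.2549)
O(B, t) = (2 + t)/(B + t)
(-44*M)*O(-6, 3) = (-44*268/51)*((2 + 3)/(-6 + 3)) = -11792*5/(51*(-3)) = -(-11792)*5/153 = -11792/51*(-5/3) = 58960/153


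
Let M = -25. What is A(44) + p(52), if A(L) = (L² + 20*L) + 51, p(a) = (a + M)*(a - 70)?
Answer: 2381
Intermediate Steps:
p(a) = (-70 + a)*(-25 + a) (p(a) = (a - 25)*(a - 70) = (-25 + a)*(-70 + a) = (-70 + a)*(-25 + a))
A(L) = 51 + L² + 20*L
A(44) + p(52) = (51 + 44² + 20*44) + (1750 + 52² - 95*52) = (51 + 1936 + 880) + (1750 + 2704 - 4940) = 2867 - 486 = 2381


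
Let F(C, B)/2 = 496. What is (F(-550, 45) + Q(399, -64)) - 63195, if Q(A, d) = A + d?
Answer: -61868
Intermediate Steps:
F(C, B) = 992 (F(C, B) = 2*496 = 992)
(F(-550, 45) + Q(399, -64)) - 63195 = (992 + (399 - 64)) - 63195 = (992 + 335) - 63195 = 1327 - 63195 = -61868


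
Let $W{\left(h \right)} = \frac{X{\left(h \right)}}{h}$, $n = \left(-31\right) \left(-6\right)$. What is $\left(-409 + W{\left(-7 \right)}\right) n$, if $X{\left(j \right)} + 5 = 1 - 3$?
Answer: $-75888$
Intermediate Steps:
$n = 186$
$X{\left(j \right)} = -7$ ($X{\left(j \right)} = -5 + \left(1 - 3\right) = -5 - 2 = -7$)
$W{\left(h \right)} = - \frac{7}{h}$
$\left(-409 + W{\left(-7 \right)}\right) n = \left(-409 - \frac{7}{-7}\right) 186 = \left(-409 - -1\right) 186 = \left(-409 + 1\right) 186 = \left(-408\right) 186 = -75888$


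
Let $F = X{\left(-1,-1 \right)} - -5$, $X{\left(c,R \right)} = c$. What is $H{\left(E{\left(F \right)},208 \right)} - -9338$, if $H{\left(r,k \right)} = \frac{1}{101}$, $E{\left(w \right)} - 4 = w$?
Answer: $\frac{943139}{101} \approx 9338.0$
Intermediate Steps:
$F = 4$ ($F = -1 - -5 = -1 + 5 = 4$)
$E{\left(w \right)} = 4 + w$
$H{\left(r,k \right)} = \frac{1}{101}$
$H{\left(E{\left(F \right)},208 \right)} - -9338 = \frac{1}{101} - -9338 = \frac{1}{101} + 9338 = \frac{943139}{101}$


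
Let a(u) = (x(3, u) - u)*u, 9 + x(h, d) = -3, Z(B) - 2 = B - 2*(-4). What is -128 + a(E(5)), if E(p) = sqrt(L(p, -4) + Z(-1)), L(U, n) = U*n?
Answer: -117 - 12*I*sqrt(11) ≈ -117.0 - 39.799*I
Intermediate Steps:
Z(B) = 10 + B (Z(B) = 2 + (B - 2*(-4)) = 2 + (B + 8) = 2 + (8 + B) = 10 + B)
x(h, d) = -12 (x(h, d) = -9 - 3 = -12)
E(p) = sqrt(9 - 4*p) (E(p) = sqrt(p*(-4) + (10 - 1)) = sqrt(-4*p + 9) = sqrt(9 - 4*p))
a(u) = u*(-12 - u) (a(u) = (-12 - u)*u = u*(-12 - u))
-128 + a(E(5)) = -128 - sqrt(9 - 4*5)*(12 + sqrt(9 - 4*5)) = -128 - sqrt(9 - 20)*(12 + sqrt(9 - 20)) = -128 - sqrt(-11)*(12 + sqrt(-11)) = -128 - I*sqrt(11)*(12 + I*sqrt(11))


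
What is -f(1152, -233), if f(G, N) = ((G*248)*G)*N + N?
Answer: 76685377769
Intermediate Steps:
f(G, N) = N + 248*N*G² (f(G, N) = ((248*G)*G)*N + N = (248*G²)*N + N = 248*N*G² + N = N + 248*N*G²)
-f(1152, -233) = -(-233)*(1 + 248*1152²) = -(-233)*(1 + 248*1327104) = -(-233)*(1 + 329121792) = -(-233)*329121793 = -1*(-76685377769) = 76685377769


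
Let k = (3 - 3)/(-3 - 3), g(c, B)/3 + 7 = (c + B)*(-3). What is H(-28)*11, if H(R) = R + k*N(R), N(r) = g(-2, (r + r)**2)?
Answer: -308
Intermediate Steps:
g(c, B) = -21 - 9*B - 9*c (g(c, B) = -21 + 3*((c + B)*(-3)) = -21 + 3*((B + c)*(-3)) = -21 + 3*(-3*B - 3*c) = -21 + (-9*B - 9*c) = -21 - 9*B - 9*c)
N(r) = -3 - 36*r**2 (N(r) = -21 - 9*(r + r)**2 - 9*(-2) = -21 - 9*4*r**2 + 18 = -21 - 36*r**2 + 18 = -3 - 36*r**2)
k = 0 (k = 0/(-6) = 0*(-1/6) = 0)
H(R) = R (H(R) = R + 0*(-3 - 36*R**2) = R + 0 = R)
H(-28)*11 = -28*11 = -308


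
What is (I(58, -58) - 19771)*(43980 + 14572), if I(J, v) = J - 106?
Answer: -1160442088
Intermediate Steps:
I(J, v) = -106 + J
(I(58, -58) - 19771)*(43980 + 14572) = ((-106 + 58) - 19771)*(43980 + 14572) = (-48 - 19771)*58552 = -19819*58552 = -1160442088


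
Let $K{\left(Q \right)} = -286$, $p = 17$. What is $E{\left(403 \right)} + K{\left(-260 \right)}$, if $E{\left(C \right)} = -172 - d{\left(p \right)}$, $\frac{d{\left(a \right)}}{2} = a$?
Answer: $-492$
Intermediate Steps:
$d{\left(a \right)} = 2 a$
$E{\left(C \right)} = -206$ ($E{\left(C \right)} = -172 - 2 \cdot 17 = -172 - 34 = -206$)
$E{\left(403 \right)} + K{\left(-260 \right)} = -206 - 286 = -492$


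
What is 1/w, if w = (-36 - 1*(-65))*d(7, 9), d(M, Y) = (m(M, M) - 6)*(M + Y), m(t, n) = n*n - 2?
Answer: 1/19024 ≈ 5.2565e-5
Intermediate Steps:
m(t, n) = -2 + n² (m(t, n) = n² - 2 = -2 + n²)
d(M, Y) = (-8 + M²)*(M + Y) (d(M, Y) = ((-2 + M²) - 6)*(M + Y) = (-8 + M²)*(M + Y))
w = 19024 (w = (-36 - 1*(-65))*(7³ - 8*7 - 8*9 + 9*7²) = (-36 + 65)*(343 - 56 - 72 + 9*49) = 29*(343 - 56 - 72 + 441) = 29*656 = 19024)
1/w = 1/19024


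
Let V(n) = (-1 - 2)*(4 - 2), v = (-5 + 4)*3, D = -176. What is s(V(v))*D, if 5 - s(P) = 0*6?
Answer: -880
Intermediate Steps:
v = -3 (v = -1*3 = -3)
V(n) = -6 (V(n) = -3*2 = -6)
s(P) = 5 (s(P) = 5 - 0*6 = 5 - 1*0 = 5 + 0 = 5)
s(V(v))*D = 5*(-176) = -880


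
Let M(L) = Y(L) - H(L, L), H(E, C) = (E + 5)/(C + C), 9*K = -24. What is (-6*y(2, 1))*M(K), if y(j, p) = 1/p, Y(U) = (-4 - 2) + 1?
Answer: 219/8 ≈ 27.375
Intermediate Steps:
K = -8/3 (K = (⅑)*(-24) = -8/3 ≈ -2.6667)
Y(U) = -5 (Y(U) = -6 + 1 = -5)
H(E, C) = (5 + E)/(2*C) (H(E, C) = (5 + E)/((2*C)) = (5 + E)*(1/(2*C)) = (5 + E)/(2*C))
M(L) = -5 - (5 + L)/(2*L)
(-6*y(2, 1))*M(K) = (-6/1)*((-5 - 11*(-8/3))/(2*(-8/3))) = (-6*1)*((½)*(-3/8)*(-5 + 88/3)) = -3*(-3)*73/(8*3) = -6*(-73/16) = 219/8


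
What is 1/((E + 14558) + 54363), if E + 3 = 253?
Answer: 1/69171 ≈ 1.4457e-5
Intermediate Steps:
E = 250 (E = -3 + 253 = 250)
1/((E + 14558) + 54363) = 1/((250 + 14558) + 54363) = 1/(14808 + 54363) = 1/69171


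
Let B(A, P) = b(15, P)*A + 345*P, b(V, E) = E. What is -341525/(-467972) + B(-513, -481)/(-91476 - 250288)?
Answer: 19726267181/39983995652 ≈ 0.49335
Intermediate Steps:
B(A, P) = 345*P + A*P (B(A, P) = P*A + 345*P = A*P + 345*P = 345*P + A*P)
-341525/(-467972) + B(-513, -481)/(-91476 - 250288) = -341525/(-467972) + (-481*(345 - 513))/(-91476 - 250288) = -341525*(-1/467972) - 481*(-168)/(-341764) = 341525/467972 + 80808*(-1/341764) = 341525/467972 - 20202/85441 = 19726267181/39983995652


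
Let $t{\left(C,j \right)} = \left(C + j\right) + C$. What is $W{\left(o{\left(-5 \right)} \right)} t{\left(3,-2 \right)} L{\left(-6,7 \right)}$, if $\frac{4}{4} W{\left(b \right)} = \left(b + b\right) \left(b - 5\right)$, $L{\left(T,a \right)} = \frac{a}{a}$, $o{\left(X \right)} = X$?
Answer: $400$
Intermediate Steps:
$L{\left(T,a \right)} = 1$
$t{\left(C,j \right)} = j + 2 C$
$W{\left(b \right)} = 2 b \left(-5 + b\right)$ ($W{\left(b \right)} = \left(b + b\right) \left(b - 5\right) = 2 b \left(-5 + b\right)$)
$W{\left(o{\left(-5 \right)} \right)} t{\left(3,-2 \right)} L{\left(-6,7 \right)} = 2 \left(-5\right) \left(-5 - 5\right) \left(-2 + 2 \cdot 3\right) 1 = 2 \left(-5\right) \left(-10\right) \left(-2 + 6\right) 1 = 100 \cdot 4 \cdot 1 = 400 \cdot 1 = 400$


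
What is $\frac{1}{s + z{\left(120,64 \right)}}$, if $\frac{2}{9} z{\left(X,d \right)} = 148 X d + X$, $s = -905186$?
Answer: $\frac{1}{4210234} \approx 2.3752 \cdot 10^{-7}$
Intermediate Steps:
$z{\left(X,d \right)} = \frac{9 X}{2} + 666 X d$ ($z{\left(X,d \right)} = \frac{9 \left(148 X d + X\right)}{2} = \frac{9 \left(X + 148 X d\right)}{2} = \frac{9 X}{2} + 666 X d$)
$\frac{1}{s + z{\left(120,64 \right)}} = \frac{1}{-905186 + \frac{9}{2} \cdot 120 \left(1 + 148 \cdot 64\right)} = \frac{1}{-905186 + \frac{9}{2} \cdot 120 \left(1 + 9472\right)} = \frac{1}{-905186 + \frac{9}{2} \cdot 120 \cdot 9473} = \frac{1}{-905186 + 5115420} = \frac{1}{4210234}$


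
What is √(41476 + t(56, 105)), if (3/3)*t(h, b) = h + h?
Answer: 2*√10397 ≈ 203.93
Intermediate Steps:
t(h, b) = 2*h (t(h, b) = h + h = 2*h)
√(41476 + t(56, 105)) = √(41476 + 2*56) = √(41476 + 112) = √41588 = 2*√10397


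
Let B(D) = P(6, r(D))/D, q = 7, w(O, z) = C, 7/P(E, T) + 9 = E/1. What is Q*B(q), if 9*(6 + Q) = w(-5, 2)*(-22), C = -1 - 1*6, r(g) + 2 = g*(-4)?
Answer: -100/27 ≈ -3.7037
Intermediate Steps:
r(g) = -2 - 4*g (r(g) = -2 + g*(-4) = -2 - 4*g)
C = -7 (C = -1 - 6 = -7)
P(E, T) = 7/(-9 + E) (P(E, T) = 7/(-9 + E/1) = 7/(-9 + E*1) = 7/(-9 + E))
w(O, z) = -7
B(D) = -7/(3*D) (B(D) = (7/(-9 + 6))/D = (7/(-3))/D = (7*(-⅓))/D = -7/(3*D))
Q = 100/9 (Q = -6 + (-7*(-22))/9 = -6 + (⅑)*154 = -6 + 154/9 = 100/9 ≈ 11.111)
Q*B(q) = 100*(-7/3/7)/9 = 100*(-7/3*⅐)/9 = (100/9)*(-⅓) = -100/27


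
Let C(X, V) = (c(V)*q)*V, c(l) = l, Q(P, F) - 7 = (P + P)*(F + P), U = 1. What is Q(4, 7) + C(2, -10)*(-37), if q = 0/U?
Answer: 95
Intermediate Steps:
q = 0 (q = 0/1 = 0*1 = 0)
Q(P, F) = 7 + 2*P*(F + P) (Q(P, F) = 7 + (P + P)*(F + P) = 7 + (2*P)*(F + P) = 7 + 2*P*(F + P))
C(X, V) = 0 (C(X, V) = (V*0)*V = 0*V = 0)
Q(4, 7) + C(2, -10)*(-37) = (7 + 2*4² + 2*7*4) + 0*(-37) = (7 + 2*16 + 56) + 0 = (7 + 32 + 56) + 0 = 95 + 0 = 95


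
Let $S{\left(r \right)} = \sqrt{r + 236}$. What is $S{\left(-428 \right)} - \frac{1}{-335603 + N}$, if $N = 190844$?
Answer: $\frac{1}{144759} + 8 i \sqrt{3} \approx 6.908 \cdot 10^{-6} + 13.856 i$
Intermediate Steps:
$S{\left(r \right)} = \sqrt{236 + r}$
$S{\left(-428 \right)} - \frac{1}{-335603 + N} = \sqrt{236 - 428} - \frac{1}{-335603 + 190844} = \sqrt{-192} - \frac{1}{-144759} = 8 i \sqrt{3} - - \frac{1}{144759} = 8 i \sqrt{3} + \frac{1}{144759} = \frac{1}{144759} + 8 i \sqrt{3}$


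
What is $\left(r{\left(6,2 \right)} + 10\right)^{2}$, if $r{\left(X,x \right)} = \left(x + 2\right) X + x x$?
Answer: $1444$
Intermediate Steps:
$r{\left(X,x \right)} = x^{2} + X \left(2 + x\right)$ ($r{\left(X,x \right)} = \left(2 + x\right) X + x^{2} = X \left(2 + x\right) + x^{2} = x^{2} + X \left(2 + x\right)$)
$\left(r{\left(6,2 \right)} + 10\right)^{2} = \left(\left(2^{2} + 2 \cdot 6 + 6 \cdot 2\right) + 10\right)^{2} = \left(\left(4 + 12 + 12\right) + 10\right)^{2} = \left(28 + 10\right)^{2} = 38^{2} = 1444$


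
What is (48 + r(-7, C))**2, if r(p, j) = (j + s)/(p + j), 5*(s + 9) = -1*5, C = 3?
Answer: 39601/16 ≈ 2475.1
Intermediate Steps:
s = -10 (s = -9 + (-1*5)/5 = -9 + (1/5)*(-5) = -9 - 1 = -10)
r(p, j) = (-10 + j)/(j + p) (r(p, j) = (j - 10)/(p + j) = (-10 + j)/(j + p))
(48 + r(-7, C))**2 = (48 + (-10 + 3)/(3 - 7))**2 = (48 - 7/(-4))**2 = (48 - 1/4*(-7))**2 = (48 + 7/4)**2 = (199/4)**2 = 39601/16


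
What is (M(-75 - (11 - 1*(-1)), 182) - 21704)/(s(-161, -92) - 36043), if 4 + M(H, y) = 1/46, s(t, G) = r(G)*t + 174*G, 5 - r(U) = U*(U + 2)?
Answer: -998567/58890304 ≈ -0.016956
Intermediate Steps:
r(U) = 5 - U*(2 + U) (r(U) = 5 - U*(U + 2) = 5 - U*(2 + U))
s(t, G) = 174*G + t*(5 - G**2 - 2*G) (s(t, G) = (5 - G**2 - 2*G)*t + 174*G = t*(5 - G**2 - 2*G) + 174*G = 174*G + t*(5 - G**2 - 2*G))
M(H, y) = -183/46 (M(H, y) = -4 + 1/46 = -183/46)
(M(-75 - (11 - 1*(-1)), 182) - 21704)/(s(-161, -92) - 36043) = (-183/46 - 21704)/((174*(-92) - 1*(-161)*(-5 + (-92)**2 + 2*(-92))) - 36043) = -998567/(46*((-16008 - 1*(-161)*(-5 + 8464 - 184)) - 36043)) = -998567/(46*((-16008 - 1*(-161)*8275) - 36043)) = -998567/(46*((-16008 + 1332275) - 36043)) = -998567/(46*(1316267 - 36043)) = -998567/46/1280224 = -998567/46*1/1280224 = -998567/58890304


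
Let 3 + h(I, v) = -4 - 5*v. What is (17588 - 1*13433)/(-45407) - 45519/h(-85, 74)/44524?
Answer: -67677070707/762181378036 ≈ -0.088794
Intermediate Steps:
h(I, v) = -7 - 5*v (h(I, v) = -3 + (-4 - 5*v) = -7 - 5*v)
(17588 - 1*13433)/(-45407) - 45519/h(-85, 74)/44524 = (17588 - 1*13433)/(-45407) - 45519/(-7 - 5*74)/44524 = (17588 - 13433)*(-1/45407) - 45519/(-7 - 370)*(1/44524) = 4155*(-1/45407) - 45519/(-377)*(1/44524) = -4155/45407 - 45519*(-1/377)*(1/44524) = -4155/45407 + (45519/377)*(1/44524) = -4155/45407 + 45519/16785548 = -67677070707/762181378036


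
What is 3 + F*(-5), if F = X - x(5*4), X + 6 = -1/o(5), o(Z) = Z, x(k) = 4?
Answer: 54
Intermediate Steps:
X = -31/5 (X = -6 - 1/5 = -6 - 1*⅕ = -6 - ⅕ = -31/5 ≈ -6.2000)
F = -51/5 (F = -31/5 - 1*4 = -31/5 - 4 = -51/5 ≈ -10.200)
3 + F*(-5) = 3 - 51/5*(-5) = 3 + 51 = 54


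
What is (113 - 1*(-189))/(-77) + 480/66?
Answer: 258/77 ≈ 3.3507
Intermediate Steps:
(113 - 1*(-189))/(-77) + 480/66 = (113 + 189)*(-1/77) + 480*(1/66) = 302*(-1/77) + 80/11 = -302/77 + 80/11 = 258/77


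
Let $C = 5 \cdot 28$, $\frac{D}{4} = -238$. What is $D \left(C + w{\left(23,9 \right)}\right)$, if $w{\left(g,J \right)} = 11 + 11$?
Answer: $-154224$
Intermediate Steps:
$D = -952$ ($D = 4 \left(-238\right) = -952$)
$C = 140$
$w{\left(g,J \right)} = 22$
$D \left(C + w{\left(23,9 \right)}\right) = - 952 \left(140 + 22\right) = \left(-952\right) 162 = -154224$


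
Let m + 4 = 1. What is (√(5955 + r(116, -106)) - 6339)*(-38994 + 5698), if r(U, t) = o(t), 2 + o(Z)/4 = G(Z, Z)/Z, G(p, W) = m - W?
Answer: 211063344 - 33296*√16694205/53 ≈ 2.0850e+8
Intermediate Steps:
m = -3 (m = -4 + 1 = -3)
G(p, W) = -3 - W
o(Z) = -8 + 4*(-3 - Z)/Z (o(Z) = -8 + 4*((-3 - Z)/Z) = -8 + 4*(-3 - Z)/Z)
r(U, t) = -12 - 12/t
(√(5955 + r(116, -106)) - 6339)*(-38994 + 5698) = (√(5955 + (-12 - 12/(-106))) - 6339)*(-38994 + 5698) = (√(5955 + (-12 - 12*(-1/106))) - 6339)*(-33296) = (√(5955 + (-12 + 6/53)) - 6339)*(-33296) = (√(5955 - 630/53) - 6339)*(-33296) = (√(314985/53) - 6339)*(-33296) = (√16694205/53 - 6339)*(-33296) = (-6339 + √16694205/53)*(-33296) = 211063344 - 33296*√16694205/53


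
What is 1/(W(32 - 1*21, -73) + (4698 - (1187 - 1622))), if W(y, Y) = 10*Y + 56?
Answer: 1/4459 ≈ 0.00022427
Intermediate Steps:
W(y, Y) = 56 + 10*Y
1/(W(32 - 1*21, -73) + (4698 - (1187 - 1622))) = 1/((56 + 10*(-73)) + (4698 - (1187 - 1622))) = 1/((56 - 730) + (4698 - 1*(-435))) = 1/(-674 + (4698 + 435)) = 1/(-674 + 5133) = 1/4459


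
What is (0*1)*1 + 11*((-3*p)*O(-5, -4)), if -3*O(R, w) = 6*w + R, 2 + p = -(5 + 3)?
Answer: 3190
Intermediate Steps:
p = -10 (p = -2 - (5 + 3) = -2 - 1*8 = -2 - 8 = -10)
O(R, w) = -2*w - R/3 (O(R, w) = -(6*w + R)/3 = -(R + 6*w)/3 = -2*w - R/3)
(0*1)*1 + 11*((-3*p)*O(-5, -4)) = (0*1)*1 + 11*((-3*(-10))*(-2*(-4) - ⅓*(-5))) = 0*1 + 11*(30*(8 + 5/3)) = 0 + 11*(30*(29/3)) = 0 + 11*290 = 0 + 3190 = 3190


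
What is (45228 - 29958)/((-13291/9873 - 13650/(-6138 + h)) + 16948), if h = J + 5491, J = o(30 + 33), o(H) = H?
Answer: 44022127320/48923162621 ≈ 0.89982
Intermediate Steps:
J = 63 (J = 30 + 33 = 63)
h = 5554 (h = 63 + 5491 = 5554)
(45228 - 29958)/((-13291/9873 - 13650/(-6138 + h)) + 16948) = (45228 - 29958)/((-13291/9873 - 13650/(-6138 + 5554)) + 16948) = 15270/((-13291*1/9873 - 13650/(-584)) + 16948) = 15270/((-13291/9873 - 13650*(-1/584)) + 16948) = 15270/((-13291/9873 + 6825/292) + 16948) = 15270/(63502253/2882916 + 16948) = 15270/(48923162621/2882916) = 15270*(2882916/48923162621) = 44022127320/48923162621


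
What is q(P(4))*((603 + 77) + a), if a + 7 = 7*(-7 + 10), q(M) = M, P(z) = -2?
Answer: -1388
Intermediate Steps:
a = 14 (a = -7 + 7*(-7 + 10) = -7 + 7*3 = -7 + 21 = 14)
q(P(4))*((603 + 77) + a) = -2*((603 + 77) + 14) = -2*(680 + 14) = -2*694 = -1388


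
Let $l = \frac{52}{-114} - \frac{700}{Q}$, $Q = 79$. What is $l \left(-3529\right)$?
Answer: $\frac{148055666}{4503} \approx 32879.0$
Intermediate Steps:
$l = - \frac{41954}{4503}$ ($l = \frac{52}{-114} - \frac{700}{79} = 52 \left(- \frac{1}{114}\right) - \frac{700}{79} = - \frac{26}{57} - \frac{700}{79} = - \frac{41954}{4503} \approx -9.3169$)
$l \left(-3529\right) = \left(- \frac{41954}{4503}\right) \left(-3529\right) = \frac{148055666}{4503}$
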